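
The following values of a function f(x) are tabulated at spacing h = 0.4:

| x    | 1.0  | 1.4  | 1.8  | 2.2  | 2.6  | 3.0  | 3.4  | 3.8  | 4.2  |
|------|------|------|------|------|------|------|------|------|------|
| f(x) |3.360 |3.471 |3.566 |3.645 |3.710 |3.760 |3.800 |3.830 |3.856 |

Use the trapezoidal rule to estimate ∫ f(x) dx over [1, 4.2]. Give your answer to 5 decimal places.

h = 0.4, n = 8.
(h/2)·[y₀ + 2y₁ + 2y₂ + 2y₃ + 2y₄ + 2y₅ + 2y₆ + 2y₇ + y₈] = 0.2·(58.780) = 11.75600.

11.75600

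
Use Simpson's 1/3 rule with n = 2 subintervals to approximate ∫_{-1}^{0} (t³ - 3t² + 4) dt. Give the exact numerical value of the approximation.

2.75

h = (0 − (-1))/2 = 0.5.
Nodes t₀,…,t₂ = -1, -0.5, 0.
f(t) = t³ - 3t² + 4: f₀=0, f₁=3.125, f₂=4.
(h/3)·[f₀ + 4f₁ + f₂] = 0.166667·(16.5) = 2.75.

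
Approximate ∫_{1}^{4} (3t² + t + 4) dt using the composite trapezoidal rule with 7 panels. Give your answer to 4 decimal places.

82.7755

h = (4 − 1)/7 = 0.428571.
Nodes t₀,…,t₇ = 1, 1.428571, 1.857143, 2.285714, 2.714286, 3.142857, 3.571429, 4.
f(t) = 3t² + t + 4: f₀=8, f₁=11.551020, f₂=16.204082, f₃=21.959184, f₄=28.816327, f₅=36.775510, f₆=45.836735, f₇=56.
(h/2)·[f₀ + 2f₁ + 2f₂ + 2f₃ + 2f₄ + 2f₅ + 2f₆ + f₇] = 0.214286·(386.285714) = 82.7755.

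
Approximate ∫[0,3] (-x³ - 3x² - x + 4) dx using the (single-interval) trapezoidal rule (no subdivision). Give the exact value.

-73.5

T = (b−a)/2 · [f(0) + f(3)] = 1.5·[4 + (-53)] = -73.5.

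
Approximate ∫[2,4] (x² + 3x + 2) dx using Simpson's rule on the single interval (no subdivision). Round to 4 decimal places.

S = (b−a)/6 · [f(2) + 4f(3) + f(4)] = 0.333333·[12 + 4·20 + 30] = 40.6667.

40.6667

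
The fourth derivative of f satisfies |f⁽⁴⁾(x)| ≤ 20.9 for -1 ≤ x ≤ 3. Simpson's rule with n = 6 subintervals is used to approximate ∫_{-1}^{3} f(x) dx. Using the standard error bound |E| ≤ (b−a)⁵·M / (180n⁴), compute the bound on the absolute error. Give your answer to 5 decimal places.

0.09174

|E| ≤ (4)⁵·20.9 / (180·6⁴) = 21401.6/233280 = 0.09174.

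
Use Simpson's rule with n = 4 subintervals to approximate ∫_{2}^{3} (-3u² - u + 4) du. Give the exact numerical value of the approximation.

h = (3 − 2)/4 = 0.25.
Nodes u₀,…,u₄ = 2, 2.25, 2.5, 2.75, 3.
f(u) = -3u² - u + 4: f₀=-10, f₁=-13.4375, f₂=-17.25, f₃=-21.4375, f₄=-26.
(h/3)·[f₀ + 4f₁ + 2f₂ + 4f₃ + f₄] = 0.083333·(-210) = -17.5.

-17.5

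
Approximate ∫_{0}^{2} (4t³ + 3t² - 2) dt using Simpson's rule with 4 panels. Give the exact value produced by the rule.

h = (2 − 0)/4 = 0.5.
Nodes t₀,…,t₄ = 0, 0.5, 1, 1.5, 2.
f(t) = 4t³ + 3t² - 2: f₀=-2, f₁=-0.75, f₂=5, f₃=18.25, f₄=42.
(h/3)·[f₀ + 4f₁ + 2f₂ + 4f₃ + f₄] = 0.166667·(120) = 20.

20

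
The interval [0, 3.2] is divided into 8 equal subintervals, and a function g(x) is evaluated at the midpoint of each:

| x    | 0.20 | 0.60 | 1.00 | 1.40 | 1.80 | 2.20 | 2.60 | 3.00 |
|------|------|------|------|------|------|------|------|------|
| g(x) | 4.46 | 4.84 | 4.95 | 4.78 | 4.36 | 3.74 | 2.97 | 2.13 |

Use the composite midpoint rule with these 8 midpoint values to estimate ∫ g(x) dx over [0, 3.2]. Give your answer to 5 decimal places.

12.89200

h = 0.4, n = 8.
h·[y(m₁) + y(m₂) + y(m₃) + y(m₄) + y(m₅) + y(m₆) + y(m₇) + y(m₈)] = 0.4·(32.23) = 12.89200.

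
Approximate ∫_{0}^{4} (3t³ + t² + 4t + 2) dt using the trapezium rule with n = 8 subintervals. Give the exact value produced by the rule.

256.5

h = (4 − 0)/8 = 0.5.
Nodes t₀,…,t₈ = 0, 0.5, 1, 1.5, 2, 2.5, 3, 3.5, 4.
f(t) = 3t³ + t² + 4t + 2: f₀=2, f₁=4.625, f₂=10, f₃=20.375, f₄=38, f₅=65.125, f₆=104, f₇=156.875, f₈=226.
(h/2)·[f₀ + 2f₁ + 2f₂ + 2f₃ + 2f₄ + 2f₅ + 2f₆ + 2f₇ + f₈] = 0.25·(1026) = 256.5.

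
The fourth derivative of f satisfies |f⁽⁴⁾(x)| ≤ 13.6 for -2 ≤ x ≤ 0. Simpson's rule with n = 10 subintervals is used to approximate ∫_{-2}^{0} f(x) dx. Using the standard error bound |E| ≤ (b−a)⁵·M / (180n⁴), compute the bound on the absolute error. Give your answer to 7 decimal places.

0.0002418

|E| ≤ (2)⁵·13.6 / (180·10⁴) = 435.2/1800000 = 0.0002418.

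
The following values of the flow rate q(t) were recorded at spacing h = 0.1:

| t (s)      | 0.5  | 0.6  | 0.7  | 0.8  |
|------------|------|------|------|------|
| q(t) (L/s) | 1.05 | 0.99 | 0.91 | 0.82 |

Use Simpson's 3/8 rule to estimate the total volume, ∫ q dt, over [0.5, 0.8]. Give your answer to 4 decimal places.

0.2839

h = 0.1, n = 3.
(3h/8)·[y₀ + 3y₁ + 3y₂ + y₃] = 0.0375·(7.57) = 0.2839.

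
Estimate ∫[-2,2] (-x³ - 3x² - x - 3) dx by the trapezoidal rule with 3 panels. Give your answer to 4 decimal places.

h = (2 − (-2))/3 = 1.333333.
Nodes x₀,…,x₃ = -2, -0.666667, 0.666667, 2.
f(x) = -x³ - 3x² - x - 3: f₀=-5, f₁=-3.370370, f₂=-5.296296, f₃=-25.
(h/2)·[f₀ + 2f₁ + 2f₂ + f₃] = 0.666667·(-47.333333) = -31.5556.

-31.5556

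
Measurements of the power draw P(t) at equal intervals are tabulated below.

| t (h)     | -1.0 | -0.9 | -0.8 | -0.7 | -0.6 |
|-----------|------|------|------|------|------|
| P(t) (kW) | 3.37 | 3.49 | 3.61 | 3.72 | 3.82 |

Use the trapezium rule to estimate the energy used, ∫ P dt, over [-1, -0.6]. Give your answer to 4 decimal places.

h = 0.1, n = 4.
(h/2)·[y₀ + 2y₁ + 2y₂ + 2y₃ + y₄] = 0.05·(28.83) = 1.4415.

1.4415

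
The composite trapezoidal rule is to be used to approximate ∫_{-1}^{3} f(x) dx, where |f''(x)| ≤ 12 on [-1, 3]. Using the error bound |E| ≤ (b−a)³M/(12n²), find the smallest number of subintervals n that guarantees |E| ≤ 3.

5

Need 768/(12n²) ≤ 3.
n² ≥ 768/(12·3) = 21.3333 ⇒ n ≥ 4.6188, so the smallest n is 5.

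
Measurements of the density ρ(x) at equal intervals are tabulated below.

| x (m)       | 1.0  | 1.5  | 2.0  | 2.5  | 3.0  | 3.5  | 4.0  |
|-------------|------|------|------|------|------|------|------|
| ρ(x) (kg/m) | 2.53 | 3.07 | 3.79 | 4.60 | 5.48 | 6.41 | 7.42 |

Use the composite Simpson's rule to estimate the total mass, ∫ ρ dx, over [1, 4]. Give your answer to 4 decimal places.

14.1350

h = 0.5, n = 6.
(h/3)·[y₀ + 4y₁ + 2y₂ + 4y₃ + 2y₄ + 4y₅ + y₆] = 0.166667·(84.81) = 14.1350.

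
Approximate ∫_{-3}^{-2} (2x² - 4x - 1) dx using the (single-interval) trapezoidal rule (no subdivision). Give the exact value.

T = (b−a)/2 · [f(-3) + f(-2)] = 0.5·[29 + 15] = 22.

22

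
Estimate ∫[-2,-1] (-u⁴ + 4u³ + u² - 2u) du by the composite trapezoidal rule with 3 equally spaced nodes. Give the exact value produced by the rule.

-17.15625

h = (-1 − (-2))/2 = 0.5.
Nodes u₀,…,u₂ = -2, -1.5, -1.
f(u) = -u⁴ + 4u³ + u² - 2u: f₀=-40, f₁=-13.3125, f₂=-2.
(h/2)·[f₀ + 2f₁ + f₂] = 0.25·(-68.625) = -17.15625.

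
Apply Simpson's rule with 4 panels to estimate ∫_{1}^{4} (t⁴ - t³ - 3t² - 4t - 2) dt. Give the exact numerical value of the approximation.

h = (4 − 1)/4 = 0.75.
Nodes t₀,…,t₄ = 1, 1.75, 2.5, 3.25, 4.
f(t) = t⁴ - t³ - 3t² - 4t - 2: f₀=-9, f₁=-14.16796875, f₂=-7.3125, f₃=30.55078125, f₄=126.
(h/3)·[f₀ + 4f₁ + 2f₂ + 4f₃ + f₄] = 0.25·(167.90625) = 41.9765625.

41.9765625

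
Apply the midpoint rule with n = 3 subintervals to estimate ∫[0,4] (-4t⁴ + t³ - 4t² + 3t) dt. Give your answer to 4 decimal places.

-743.3416

h = (4 − 0)/3 = 1.333333.
Midpoints m₁,…,m₃ = 0.666667, 2, 3.333333.
f(m₁)=-0.271605, f(m₂)=-66, f(m₃)=-491.234568.
h·[f(m₁) + f(m₂) + f(m₃)] = 1.333333·(-557.506173) = -743.3416.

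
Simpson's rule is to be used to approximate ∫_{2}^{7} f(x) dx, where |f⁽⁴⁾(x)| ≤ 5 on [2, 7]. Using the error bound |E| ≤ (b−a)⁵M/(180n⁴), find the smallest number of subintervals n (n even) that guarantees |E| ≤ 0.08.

Need 15625/(180n⁴) ≤ 0.08.
n⁴ ≥ 15625/(180·0.08) = 1085.07 ⇒ n ≥ 5.7394, so the smallest even n is 6. (n must be even for Simpson's rule.)

6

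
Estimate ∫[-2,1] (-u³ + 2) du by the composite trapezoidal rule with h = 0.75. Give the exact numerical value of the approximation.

h = (1 − (-2))/4 = 0.75.
Nodes u₀,…,u₄ = -2, -1.25, -0.5, 0.25, 1.
f(u) = -u³ + 2: f₀=10, f₁=3.953125, f₂=2.125, f₃=1.984375, f₄=1.
(h/2)·[f₀ + 2f₁ + 2f₂ + 2f₃ + f₄] = 0.375·(27.125) = 10.171875.

10.171875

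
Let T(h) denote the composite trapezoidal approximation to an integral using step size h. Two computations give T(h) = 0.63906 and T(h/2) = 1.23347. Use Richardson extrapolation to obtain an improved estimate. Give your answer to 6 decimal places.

R = (4·T(h/2) − T(h)) / 3 = (4·1.23347 − 0.63906)/3 = (4.29482)/3 = 1.431607.

1.431607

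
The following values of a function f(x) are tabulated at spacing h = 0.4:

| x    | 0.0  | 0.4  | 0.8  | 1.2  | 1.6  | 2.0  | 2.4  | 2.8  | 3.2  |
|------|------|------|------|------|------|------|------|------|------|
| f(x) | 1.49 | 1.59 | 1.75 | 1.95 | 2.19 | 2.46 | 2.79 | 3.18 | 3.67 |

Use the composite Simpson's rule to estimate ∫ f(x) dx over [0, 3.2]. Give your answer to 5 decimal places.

h = 0.4, n = 8.
(h/3)·[y₀ + 4y₁ + 2y₂ + 4y₃ + 2y₄ + 4y₅ + 2y₆ + 4y₇ + y₈] = 0.133333·(55.34) = 7.37867.

7.37867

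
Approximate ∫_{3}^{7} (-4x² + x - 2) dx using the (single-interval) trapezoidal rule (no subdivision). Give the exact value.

T = (b−a)/2 · [f(3) + f(7)] = 2·[(-35) + (-191)] = -452.

-452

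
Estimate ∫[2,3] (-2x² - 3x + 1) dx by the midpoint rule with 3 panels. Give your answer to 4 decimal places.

h = (3 − 2)/3 = 0.333333.
Midpoints m₁,…,m₃ = 2.166667, 2.5, 2.833333.
f(m₁)=-14.888889, f(m₂)=-19, f(m₃)=-23.555556.
h·[f(m₁) + f(m₂) + f(m₃)] = 0.333333·(-57.444444) = -19.1481.

-19.1481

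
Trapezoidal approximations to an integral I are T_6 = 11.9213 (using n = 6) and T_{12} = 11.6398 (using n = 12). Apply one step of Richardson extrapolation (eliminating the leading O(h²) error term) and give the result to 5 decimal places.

R = (4·T_{12} − T_6) / 3 = (4·11.6398 − 11.9213)/3 = (34.6379)/3 = 11.54597.

11.54597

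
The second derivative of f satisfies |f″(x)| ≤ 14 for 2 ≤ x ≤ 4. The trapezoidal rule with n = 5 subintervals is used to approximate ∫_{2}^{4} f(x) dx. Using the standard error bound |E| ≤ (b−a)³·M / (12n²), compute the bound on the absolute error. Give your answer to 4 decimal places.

|E| ≤ (2)³·14 / (12·5²) = 112/300 = 0.3733.

0.3733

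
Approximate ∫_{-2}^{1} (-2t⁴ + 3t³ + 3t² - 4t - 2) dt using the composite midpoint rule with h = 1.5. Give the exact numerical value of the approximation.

h = (1 − (-2))/2 = 1.5.
Midpoints m₁,…,m₂ = -1.25, 0.25.
f(m₁)=-3.0546875, f(m₂)=-2.7734375.
h·[f(m₁) + f(m₂)] = 1.5·(-5.828125) = -8.7421875.

-8.7421875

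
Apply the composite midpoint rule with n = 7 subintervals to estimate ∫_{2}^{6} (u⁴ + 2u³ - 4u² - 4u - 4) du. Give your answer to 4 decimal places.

h = (6 − 2)/7 = 0.571429.
Midpoints m₁,…,m₇ = 2.285714, 2.857143, 3.428571, 4, 4.571429, 5.142857, 5.714286.
f(m₁)=17.137859, f(m₂)=65.204498, f(m₃)=154.054144, f(m₄)=300, f(m₅)=521.914202, f(m₆)=841.227822, f(m₇)=1281.930862.
h·[f(m₁) + f(m₂) + f(m₃) + f(m₄) + f(m₅) + f(m₆) + f(m₇)] = 0.571429·(3181.469388) = 1817.9825.

1817.9825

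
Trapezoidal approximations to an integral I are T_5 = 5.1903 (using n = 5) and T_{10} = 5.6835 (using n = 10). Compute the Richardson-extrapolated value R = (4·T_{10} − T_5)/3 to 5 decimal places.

R = (4·T_{10} − T_5) / 3 = (4·5.6835 − 5.1903)/3 = (17.5437)/3 = 5.84790.

5.84790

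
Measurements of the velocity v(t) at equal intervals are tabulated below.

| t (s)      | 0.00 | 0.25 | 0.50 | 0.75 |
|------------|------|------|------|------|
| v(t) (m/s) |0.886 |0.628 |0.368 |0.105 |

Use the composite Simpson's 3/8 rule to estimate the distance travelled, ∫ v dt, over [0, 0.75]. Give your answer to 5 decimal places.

0.37303

h = 0.25, n = 3.
(3h/8)·[y₀ + 3y₁ + 3y₂ + y₃] = 0.09375·(3.979) = 0.37303.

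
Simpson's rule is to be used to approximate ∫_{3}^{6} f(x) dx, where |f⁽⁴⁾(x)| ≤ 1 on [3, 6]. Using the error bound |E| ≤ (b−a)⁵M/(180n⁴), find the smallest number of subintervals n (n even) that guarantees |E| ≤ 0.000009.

Need 243/(180n⁴) ≤ 0.000009.
n⁴ ≥ 243/(180·0.000009) = 150000 ⇒ n ≥ 19.6799, so the smallest even n is 20. (n must be even for Simpson's rule.)

20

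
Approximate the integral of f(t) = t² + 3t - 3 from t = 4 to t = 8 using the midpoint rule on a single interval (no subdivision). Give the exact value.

204

M = (b−a)·f(6) = 4·(51) = 204.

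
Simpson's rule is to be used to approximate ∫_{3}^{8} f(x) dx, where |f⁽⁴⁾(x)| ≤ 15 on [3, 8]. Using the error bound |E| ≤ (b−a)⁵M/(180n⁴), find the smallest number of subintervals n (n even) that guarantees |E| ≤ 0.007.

14

Need 46875/(180n⁴) ≤ 0.007.
n⁴ ≥ 46875/(180·0.007) = 37202.4 ⇒ n ≥ 13.8881, so the smallest even n is 14. (n must be even for Simpson's rule.)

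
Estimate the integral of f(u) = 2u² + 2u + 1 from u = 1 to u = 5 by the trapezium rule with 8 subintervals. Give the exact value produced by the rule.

h = (5 − 1)/8 = 0.5.
Nodes u₀,…,u₈ = 1, 1.5, 2, 2.5, 3, 3.5, 4, 4.5, 5.
f(u) = 2u² + 2u + 1: f₀=5, f₁=8.5, f₂=13, f₃=18.5, f₄=25, f₅=32.5, f₆=41, f₇=50.5, f₈=61.
(h/2)·[f₀ + 2f₁ + 2f₂ + 2f₃ + 2f₄ + 2f₅ + 2f₆ + 2f₇ + f₈] = 0.25·(444) = 111.

111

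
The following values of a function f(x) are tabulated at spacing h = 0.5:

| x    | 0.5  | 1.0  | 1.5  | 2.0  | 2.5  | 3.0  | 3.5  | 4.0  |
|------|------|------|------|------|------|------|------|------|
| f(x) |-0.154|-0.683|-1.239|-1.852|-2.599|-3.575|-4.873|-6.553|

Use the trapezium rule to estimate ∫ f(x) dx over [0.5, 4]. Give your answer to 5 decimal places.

-9.08725

h = 0.5, n = 7.
(h/2)·[y₀ + 2y₁ + 2y₂ + 2y₃ + 2y₄ + 2y₅ + 2y₆ + y₇] = 0.25·(-36.349) = -9.08725.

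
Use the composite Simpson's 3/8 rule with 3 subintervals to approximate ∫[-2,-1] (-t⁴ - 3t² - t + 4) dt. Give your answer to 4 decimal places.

h = (-1 − (-2))/3 = 0.333333.
Nodes t₀,…,t₃ = -2, -1.666667, -1.333333, -1.
f(t) = -t⁴ - 3t² - t + 4: f₀=-22, f₁=-10.382716, f₂=-3.160494, f₃=1.
(3h/8)·[f₀ + 3f₁ + 3f₂ + f₃] = 0.125·(-61.629630) = -7.7037.

-7.7037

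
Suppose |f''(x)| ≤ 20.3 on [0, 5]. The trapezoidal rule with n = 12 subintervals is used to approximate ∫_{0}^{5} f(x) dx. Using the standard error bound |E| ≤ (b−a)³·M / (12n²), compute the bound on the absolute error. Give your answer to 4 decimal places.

1.4685

|E| ≤ (5)³·20.3 / (12·12²) = 2537.5/1728 = 1.4685.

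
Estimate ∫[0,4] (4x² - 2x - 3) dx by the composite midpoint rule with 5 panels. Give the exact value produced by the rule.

h = (4 − 0)/5 = 0.8.
Midpoints m₁,…,m₅ = 0.4, 1.2, 2, 2.8, 3.6.
f(m₁)=-3.16, f(m₂)=0.36, f(m₃)=9, f(m₄)=22.76, f(m₅)=41.64.
h·[f(m₁) + f(m₂) + f(m₃) + f(m₄) + f(m₅)] = 0.8·(70.6) = 56.48.

56.48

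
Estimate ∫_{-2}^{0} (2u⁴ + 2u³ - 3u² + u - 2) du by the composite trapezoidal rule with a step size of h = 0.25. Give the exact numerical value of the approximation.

h = (0 − (-2))/8 = 0.25.
Nodes u₀,…,u₈ = -2, -1.75, -1.5, -1.25, -1, -0.75, -0.5, -0.25, 0.
f(u) = 2u⁴ + 2u³ - 3u² + u - 2: f₀=0, f₁=-4.8984375, f₂=-6.875, f₃=-6.9609375, f₄=-6, f₅=-4.6484375, f₆=-3.375, f₇=-2.4609375, f₈=-2.
(h/2)·[f₀ + 2f₁ + 2f₂ + 2f₃ + 2f₄ + 2f₅ + 2f₆ + 2f₇ + f₈] = 0.125·(-72.4375) = -9.0546875.

-9.0546875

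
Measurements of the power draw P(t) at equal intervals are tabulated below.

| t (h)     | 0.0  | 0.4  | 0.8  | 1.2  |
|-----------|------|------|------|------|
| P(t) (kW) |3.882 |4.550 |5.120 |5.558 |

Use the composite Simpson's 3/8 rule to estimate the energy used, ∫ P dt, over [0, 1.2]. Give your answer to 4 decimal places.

h = 0.4, n = 3.
(3h/8)·[y₀ + 3y₁ + 3y₂ + y₃] = 0.15·(38.450) = 5.7675.

5.7675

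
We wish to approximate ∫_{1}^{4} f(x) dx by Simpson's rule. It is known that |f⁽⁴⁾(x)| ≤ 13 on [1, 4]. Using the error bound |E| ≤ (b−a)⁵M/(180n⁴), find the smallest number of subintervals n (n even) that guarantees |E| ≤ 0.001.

12

Need 3159/(180n⁴) ≤ 0.001.
n⁴ ≥ 3159/(180·0.001) = 17550 ⇒ n ≥ 11.5098, so the smallest even n is 12. (n must be even for Simpson's rule.)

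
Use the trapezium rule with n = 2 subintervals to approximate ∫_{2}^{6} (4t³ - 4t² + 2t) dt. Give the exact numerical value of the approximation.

1152

h = (6 − 2)/2 = 2.
Nodes t₀,…,t₂ = 2, 4, 6.
f(t) = 4t³ - 4t² + 2t: f₀=20, f₁=200, f₂=732.
(h/2)·[f₀ + 2f₁ + f₂] = 1·(1152) = 1152.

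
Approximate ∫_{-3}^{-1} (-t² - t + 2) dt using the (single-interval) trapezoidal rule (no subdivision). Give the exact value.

-2

T = (b−a)/2 · [f(-3) + f(-1)] = 1·[(-4) + 2] = -2.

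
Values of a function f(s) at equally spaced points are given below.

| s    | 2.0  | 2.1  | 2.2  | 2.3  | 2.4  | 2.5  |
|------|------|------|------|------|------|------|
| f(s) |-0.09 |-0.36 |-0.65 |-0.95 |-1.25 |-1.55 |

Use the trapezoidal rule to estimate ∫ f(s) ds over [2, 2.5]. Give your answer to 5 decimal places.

-0.40300

h = 0.1, n = 5.
(h/2)·[y₀ + 2y₁ + 2y₂ + 2y₃ + 2y₄ + y₅] = 0.05·(-8.06) = -0.40300.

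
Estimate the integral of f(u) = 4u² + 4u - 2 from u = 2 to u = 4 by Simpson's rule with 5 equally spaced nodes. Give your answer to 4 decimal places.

h = (4 − 2)/4 = 0.5.
Nodes u₀,…,u₄ = 2, 2.5, 3, 3.5, 4.
f(u) = 4u² + 4u - 2: f₀=22, f₁=33, f₂=46, f₃=61, f₄=78.
(h/3)·[f₀ + 4f₁ + 2f₂ + 4f₃ + f₄] = 0.166667·(568) = 94.6667.

94.6667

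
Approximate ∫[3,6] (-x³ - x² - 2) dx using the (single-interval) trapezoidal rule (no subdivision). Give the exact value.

-438

T = (b−a)/2 · [f(3) + f(6)] = 1.5·[(-38) + (-254)] = -438.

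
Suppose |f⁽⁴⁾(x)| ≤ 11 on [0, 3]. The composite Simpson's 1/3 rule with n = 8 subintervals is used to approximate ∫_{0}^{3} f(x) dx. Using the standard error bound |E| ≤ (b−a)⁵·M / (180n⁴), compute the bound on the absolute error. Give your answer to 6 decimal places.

0.003625

|E| ≤ (3)⁵·11 / (180·8⁴) = 2673/737280 = 0.003625.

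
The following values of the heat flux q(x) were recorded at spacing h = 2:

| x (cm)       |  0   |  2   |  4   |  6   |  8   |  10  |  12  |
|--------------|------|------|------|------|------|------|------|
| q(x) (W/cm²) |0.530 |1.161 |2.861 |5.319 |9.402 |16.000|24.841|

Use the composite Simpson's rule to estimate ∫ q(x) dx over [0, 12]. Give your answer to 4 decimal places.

h = 2, n = 6.
(h/3)·[y₀ + 4y₁ + 2y₂ + 4y₃ + 2y₄ + 4y₅ + y₆] = 0.666667·(139.817) = 93.2113.

93.2113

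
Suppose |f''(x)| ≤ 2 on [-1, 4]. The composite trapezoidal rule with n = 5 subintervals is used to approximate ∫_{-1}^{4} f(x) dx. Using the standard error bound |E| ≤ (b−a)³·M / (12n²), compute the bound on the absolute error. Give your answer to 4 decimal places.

0.8333

|E| ≤ (5)³·2 / (12·5²) = 250/300 = 0.8333.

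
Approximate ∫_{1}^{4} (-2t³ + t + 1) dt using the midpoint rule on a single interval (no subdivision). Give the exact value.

M = (b−a)·f(2.5) = 3·(-27.75) = -83.25.

-83.25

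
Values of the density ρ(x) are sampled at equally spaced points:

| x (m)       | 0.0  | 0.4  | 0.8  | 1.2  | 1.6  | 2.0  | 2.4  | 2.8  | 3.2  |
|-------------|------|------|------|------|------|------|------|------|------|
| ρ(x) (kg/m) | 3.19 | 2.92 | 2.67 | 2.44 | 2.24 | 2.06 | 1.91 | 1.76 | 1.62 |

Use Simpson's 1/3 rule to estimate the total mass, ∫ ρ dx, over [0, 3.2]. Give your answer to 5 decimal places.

h = 0.4, n = 8.
(h/3)·[y₀ + 4y₁ + 2y₂ + 4y₃ + 2y₄ + 4y₅ + 2y₆ + 4y₇ + y₈] = 0.133333·(55.17) = 7.35600.

7.35600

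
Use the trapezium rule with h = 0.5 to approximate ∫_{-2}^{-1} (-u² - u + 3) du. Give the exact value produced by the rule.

2.125

h = (-1 − (-2))/2 = 0.5.
Nodes u₀,…,u₂ = -2, -1.5, -1.
f(u) = -u² - u + 3: f₀=1, f₁=2.25, f₂=3.
(h/2)·[f₀ + 2f₁ + f₂] = 0.25·(8.5) = 2.125.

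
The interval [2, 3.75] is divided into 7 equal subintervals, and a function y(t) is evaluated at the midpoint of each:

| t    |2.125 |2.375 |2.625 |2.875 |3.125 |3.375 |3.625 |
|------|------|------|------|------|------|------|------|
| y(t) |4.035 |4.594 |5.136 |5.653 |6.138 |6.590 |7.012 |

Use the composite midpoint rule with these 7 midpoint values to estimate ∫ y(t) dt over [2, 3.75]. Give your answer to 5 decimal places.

h = 0.25, n = 7.
h·[y(m₁) + y(m₂) + y(m₃) + y(m₄) + y(m₅) + y(m₆) + y(m₇)] = 0.25·(39.158) = 9.78950.

9.78950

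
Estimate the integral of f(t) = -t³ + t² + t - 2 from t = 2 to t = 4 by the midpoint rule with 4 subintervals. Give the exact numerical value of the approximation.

h = (4 − 2)/4 = 0.5.
Midpoints m₁,…,m₄ = 2.25, 2.75, 3.25, 3.75.
f(m₁)=-6.078125, f(m₂)=-12.484375, f(m₃)=-22.515625, f(m₄)=-36.921875.
h·[f(m₁) + f(m₂) + f(m₃) + f(m₄)] = 0.5·(-78) = -39.

-39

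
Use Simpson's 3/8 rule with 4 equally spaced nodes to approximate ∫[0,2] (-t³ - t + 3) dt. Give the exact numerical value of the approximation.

0

h = (2 − 0)/3 = 0.666667.
Nodes t₀,…,t₃ = 0, 0.666667, 1.333333, 2.
f(t) = -t³ - t + 3: f₀=3, f₁=2.037037, f₂=-0.703704, f₃=-7.
(3h/8)·[f₀ + 3f₁ + 3f₂ + f₃] = 0.25·(0) = 0.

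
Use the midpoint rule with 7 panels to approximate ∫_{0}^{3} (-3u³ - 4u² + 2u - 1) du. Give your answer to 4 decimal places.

h = (3 − 0)/7 = 0.428571.
Midpoints m₁,…,m₇ = 0.214286, 0.642857, 1.071429, 1.5, 1.928571, 2.357143, 2.785714.
f(m₁)=-0.784621, f(m₂)=-2.164359, f(m₃)=-7.138848, f(m₄)=-17.125, f(m₅)=-33.539723, f(m₆)=-57.799927, f(m₇)=-91.322522.
h·[f(m₁) + f(m₂) + f(m₃) + f(m₄) + f(m₅) + f(m₆) + f(m₇)] = 0.428571·(-209.875) = -89.9464.

-89.9464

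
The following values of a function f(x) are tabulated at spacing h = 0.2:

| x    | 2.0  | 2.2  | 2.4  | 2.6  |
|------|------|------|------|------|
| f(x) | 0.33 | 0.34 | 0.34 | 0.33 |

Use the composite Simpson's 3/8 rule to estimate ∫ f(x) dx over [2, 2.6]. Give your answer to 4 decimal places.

0.2025

h = 0.2, n = 3.
(3h/8)·[y₀ + 3y₁ + 3y₂ + y₃] = 0.075·(2.70) = 0.2025.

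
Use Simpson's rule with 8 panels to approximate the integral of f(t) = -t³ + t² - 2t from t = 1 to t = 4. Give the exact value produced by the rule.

h = (4 − 1)/8 = 0.375.
Nodes t₀,…,t₈ = 1, 1.375, 1.75, 2.125, 2.5, 2.875, 3.25, 3.625, 4.
f(t) = -t³ + t² - 2t: f₀=-2, f₁=-3.458984375, f₂=-5.796875, f₃=-9.330078125, f₄=-14.375, f₅=-21.248046875, f₆=-30.265625, f₇=-41.744140625, f₈=-56.
(h/3)·[f₀ + 4f₁ + 2f₂ + 4f₃ + 2f₄ + 4f₅ + 2f₆ + 4f₇ + f₈] = 0.125·(-462) = -57.75.

-57.75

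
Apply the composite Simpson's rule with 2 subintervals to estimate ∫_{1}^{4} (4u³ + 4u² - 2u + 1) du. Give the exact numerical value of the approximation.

327

h = (4 − 1)/2 = 1.5.
Nodes u₀,…,u₂ = 1, 2.5, 4.
f(u) = 4u³ + 4u² - 2u + 1: f₀=7, f₁=83.5, f₂=313.
(h/3)·[f₀ + 4f₁ + f₂] = 0.5·(654) = 327.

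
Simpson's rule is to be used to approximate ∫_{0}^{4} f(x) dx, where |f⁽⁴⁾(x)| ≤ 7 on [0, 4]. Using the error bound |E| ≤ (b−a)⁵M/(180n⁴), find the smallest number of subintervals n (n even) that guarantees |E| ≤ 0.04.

6

Need 7168/(180n⁴) ≤ 0.04.
n⁴ ≥ 7168/(180·0.04) = 995.556 ⇒ n ≥ 5.6172, so the smallest even n is 6. (n must be even for Simpson's rule.)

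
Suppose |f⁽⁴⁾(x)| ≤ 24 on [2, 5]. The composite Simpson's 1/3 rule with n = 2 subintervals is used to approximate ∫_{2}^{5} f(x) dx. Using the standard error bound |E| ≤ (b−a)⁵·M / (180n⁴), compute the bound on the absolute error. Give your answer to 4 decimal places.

2.0250

|E| ≤ (3)⁵·24 / (180·2⁴) = 5832/2880 = 2.0250.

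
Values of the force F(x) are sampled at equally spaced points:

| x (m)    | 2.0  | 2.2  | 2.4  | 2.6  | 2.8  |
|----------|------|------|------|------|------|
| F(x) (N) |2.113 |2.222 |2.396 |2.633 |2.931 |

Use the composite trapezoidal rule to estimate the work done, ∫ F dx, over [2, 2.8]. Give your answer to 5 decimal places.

1.95460

h = 0.2, n = 4.
(h/2)·[y₀ + 2y₁ + 2y₂ + 2y₃ + y₄] = 0.1·(19.546) = 1.95460.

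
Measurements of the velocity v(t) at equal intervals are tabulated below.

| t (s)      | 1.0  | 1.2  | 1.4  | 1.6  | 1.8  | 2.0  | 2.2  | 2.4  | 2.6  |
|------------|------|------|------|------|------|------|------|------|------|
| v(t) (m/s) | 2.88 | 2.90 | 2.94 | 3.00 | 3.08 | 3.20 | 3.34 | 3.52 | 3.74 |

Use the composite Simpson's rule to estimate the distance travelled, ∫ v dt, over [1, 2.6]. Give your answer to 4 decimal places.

5.0547

h = 0.2, n = 8.
(h/3)·[y₀ + 4y₁ + 2y₂ + 4y₃ + 2y₄ + 4y₅ + 2y₆ + 4y₇ + y₈] = 0.066667·(75.82) = 5.0547.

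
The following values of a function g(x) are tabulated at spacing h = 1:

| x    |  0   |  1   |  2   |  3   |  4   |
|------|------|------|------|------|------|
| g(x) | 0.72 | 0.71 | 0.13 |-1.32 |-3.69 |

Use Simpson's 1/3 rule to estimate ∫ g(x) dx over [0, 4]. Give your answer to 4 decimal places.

-1.7167

h = 1, n = 4.
(h/3)·[y₀ + 4y₁ + 2y₂ + 4y₃ + y₄] = 0.333333·(-5.15) = -1.7167.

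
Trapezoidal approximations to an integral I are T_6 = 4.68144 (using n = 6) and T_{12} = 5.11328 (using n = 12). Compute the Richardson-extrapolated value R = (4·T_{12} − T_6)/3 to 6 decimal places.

R = (4·T_{12} − T_6) / 3 = (4·5.11328 − 4.68144)/3 = (15.77168)/3 = 5.257227.

5.257227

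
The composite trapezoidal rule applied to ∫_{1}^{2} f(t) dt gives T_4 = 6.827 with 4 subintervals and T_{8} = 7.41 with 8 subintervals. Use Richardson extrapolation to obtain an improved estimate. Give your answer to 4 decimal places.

R = (4·T_{8} − T_4) / 3 = (4·7.41 − 6.827)/3 = (22.813)/3 = 7.6043.

7.6043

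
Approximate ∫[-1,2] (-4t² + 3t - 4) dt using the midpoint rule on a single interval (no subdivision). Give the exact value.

-10.5

M = (b−a)·f(0.5) = 3·(-3.5) = -10.5.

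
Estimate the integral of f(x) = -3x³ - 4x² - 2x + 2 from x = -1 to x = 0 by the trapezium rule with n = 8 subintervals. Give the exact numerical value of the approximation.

h = (0 − (-1))/8 = 0.125.
Nodes x₀,…,x₈ = -1, -0.875, -0.75, -0.625, -0.5, -0.375, -0.25, -0.125, 0.
f(x) = -3x³ - 4x² - 2x + 2: f₀=3, f₁=2.697265625, f₂=2.515625, f₃=2.419921875, f₄=2.375, f₅=2.345703125, f₆=2.296875, f₇=2.193359375, f₈=2.
(h/2)·[f₀ + 2f₁ + 2f₂ + 2f₃ + 2f₄ + 2f₅ + 2f₆ + 2f₇ + f₈] = 0.0625·(38.6875) = 2.41796875.

2.41796875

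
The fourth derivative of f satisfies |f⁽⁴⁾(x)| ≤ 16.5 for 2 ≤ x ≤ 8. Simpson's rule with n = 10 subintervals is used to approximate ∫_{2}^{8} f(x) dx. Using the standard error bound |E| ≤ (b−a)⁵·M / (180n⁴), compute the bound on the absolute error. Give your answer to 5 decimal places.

0.07128

|E| ≤ (6)⁵·16.5 / (180·10⁴) = 128304/1800000 = 0.07128.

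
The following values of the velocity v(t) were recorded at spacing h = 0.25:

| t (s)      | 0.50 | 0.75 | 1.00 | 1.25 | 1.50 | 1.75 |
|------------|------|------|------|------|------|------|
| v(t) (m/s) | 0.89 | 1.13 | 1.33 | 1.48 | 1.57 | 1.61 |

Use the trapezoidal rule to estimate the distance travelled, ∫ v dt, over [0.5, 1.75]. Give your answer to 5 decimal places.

1.69000

h = 0.25, n = 5.
(h/2)·[y₀ + 2y₁ + 2y₂ + 2y₃ + 2y₄ + y₅] = 0.125·(13.52) = 1.69000.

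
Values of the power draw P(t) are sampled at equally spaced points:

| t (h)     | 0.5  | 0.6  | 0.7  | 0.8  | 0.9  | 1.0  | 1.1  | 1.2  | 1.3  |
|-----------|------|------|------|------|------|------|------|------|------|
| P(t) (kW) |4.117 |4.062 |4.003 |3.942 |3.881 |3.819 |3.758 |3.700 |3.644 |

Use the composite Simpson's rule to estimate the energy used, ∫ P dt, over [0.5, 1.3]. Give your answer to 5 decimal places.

h = 0.1, n = 8.
(h/3)·[y₀ + 4y₁ + 2y₂ + 4y₃ + 2y₄ + 4y₅ + 2y₆ + 4y₇ + y₈] = 0.033333·(93.137) = 3.10457.

3.10457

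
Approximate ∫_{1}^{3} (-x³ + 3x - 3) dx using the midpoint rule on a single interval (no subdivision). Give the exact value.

M = (b−a)·f(2) = 2·(-5) = -10.

-10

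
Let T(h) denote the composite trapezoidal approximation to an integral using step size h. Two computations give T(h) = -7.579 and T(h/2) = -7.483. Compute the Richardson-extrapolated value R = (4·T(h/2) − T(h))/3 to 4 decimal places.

-7.4510

R = (4·T(h/2) − T(h)) / 3 = (4·(-7.483) − (-7.579))/3 = (-22.353)/3 = -7.4510.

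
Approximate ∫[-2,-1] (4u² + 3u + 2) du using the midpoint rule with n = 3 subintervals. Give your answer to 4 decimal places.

h = (-1 − (-2))/3 = 0.333333.
Midpoints m₁,…,m₃ = -1.833333, -1.5, -1.166667.
f(m₁)=9.944444, f(m₂)=6.5, f(m₃)=3.944444.
h·[f(m₁) + f(m₂) + f(m₃)] = 0.333333·(20.388889) = 6.7963.

6.7963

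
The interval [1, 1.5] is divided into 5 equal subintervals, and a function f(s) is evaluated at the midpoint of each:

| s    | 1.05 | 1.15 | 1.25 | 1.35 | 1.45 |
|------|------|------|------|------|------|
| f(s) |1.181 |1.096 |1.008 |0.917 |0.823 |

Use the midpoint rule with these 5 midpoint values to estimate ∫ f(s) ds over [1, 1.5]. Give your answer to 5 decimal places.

0.50250

h = 0.1, n = 5.
h·[y(m₁) + y(m₂) + y(m₃) + y(m₄) + y(m₅)] = 0.1·(5.025) = 0.50250.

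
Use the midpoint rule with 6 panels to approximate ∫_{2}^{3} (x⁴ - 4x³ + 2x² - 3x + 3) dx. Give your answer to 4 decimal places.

-14.6565

h = (3 − 2)/6 = 0.166667.
Midpoints m₁,…,m₆ = 2.083333, 2.25, 2.416667, 2.583333, 2.75, 2.916667.
f(m₁)=-11.900415, f(m₂)=-13.55859375, f(m₃)=-14.916618, f(m₄)=-15.826341, f(m₅)=-16.12109375, f(m₆)=-15.615693.
h·[f(m₁) + f(m₂) + f(m₃) + f(m₄) + f(m₅) + f(m₆)] = 0.166667·(-87.938754) = -14.6565.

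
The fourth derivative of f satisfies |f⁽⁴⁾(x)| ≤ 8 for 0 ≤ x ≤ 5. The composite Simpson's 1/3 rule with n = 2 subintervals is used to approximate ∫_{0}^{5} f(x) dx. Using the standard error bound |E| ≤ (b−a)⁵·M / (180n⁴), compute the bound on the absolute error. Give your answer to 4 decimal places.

8.6806

|E| ≤ (5)⁵·8 / (180·2⁴) = 25000/2880 = 8.6806.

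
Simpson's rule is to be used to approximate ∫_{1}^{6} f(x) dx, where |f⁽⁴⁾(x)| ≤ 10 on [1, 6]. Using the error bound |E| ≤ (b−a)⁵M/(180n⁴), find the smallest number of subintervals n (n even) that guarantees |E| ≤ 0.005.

14

Need 31250/(180n⁴) ≤ 0.005.
n⁴ ≥ 31250/(180·0.005) = 34722.2 ⇒ n ≥ 13.6506, so the smallest even n is 14. (n must be even for Simpson's rule.)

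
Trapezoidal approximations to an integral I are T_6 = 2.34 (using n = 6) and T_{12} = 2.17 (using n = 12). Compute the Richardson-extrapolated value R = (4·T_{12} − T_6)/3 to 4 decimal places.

R = (4·T_{12} − T_6) / 3 = (4·2.17 − 2.34)/3 = (6.34)/3 = 2.1133.

2.1133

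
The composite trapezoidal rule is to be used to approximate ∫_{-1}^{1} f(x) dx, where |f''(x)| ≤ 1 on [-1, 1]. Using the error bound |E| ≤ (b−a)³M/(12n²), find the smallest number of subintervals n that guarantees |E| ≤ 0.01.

9

Need 8/(12n²) ≤ 0.01.
n² ≥ 8/(12·0.01) = 66.6667 ⇒ n ≥ 8.1650, so the smallest n is 9.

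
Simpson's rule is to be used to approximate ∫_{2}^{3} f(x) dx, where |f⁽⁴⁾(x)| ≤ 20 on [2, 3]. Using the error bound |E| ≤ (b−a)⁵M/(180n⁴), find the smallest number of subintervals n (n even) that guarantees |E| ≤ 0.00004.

Need 20/(180n⁴) ≤ 0.00004.
n⁴ ≥ 20/(180·0.00004) = 2777.78 ⇒ n ≥ 7.2598, so the smallest even n is 8. (n must be even for Simpson's rule.)

8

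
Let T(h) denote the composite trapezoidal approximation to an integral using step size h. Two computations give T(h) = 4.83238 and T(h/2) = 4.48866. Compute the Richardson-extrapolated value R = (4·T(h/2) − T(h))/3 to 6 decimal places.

4.374087

R = (4·T(h/2) − T(h)) / 3 = (4·4.48866 − 4.83238)/3 = (13.12226)/3 = 4.374087.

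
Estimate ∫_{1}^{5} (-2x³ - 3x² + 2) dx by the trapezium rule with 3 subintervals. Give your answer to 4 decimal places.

h = (5 − 1)/3 = 1.333333.
Nodes x₀,…,x₃ = 1, 2.333333, 3.666667, 5.
f(x) = -2x³ - 3x² + 2: f₀=-3, f₁=-39.740741, f₂=-136.925926, f₃=-323.
(h/2)·[f₀ + 2f₁ + 2f₂ + f₃] = 0.666667·(-679.333333) = -452.8889.

-452.8889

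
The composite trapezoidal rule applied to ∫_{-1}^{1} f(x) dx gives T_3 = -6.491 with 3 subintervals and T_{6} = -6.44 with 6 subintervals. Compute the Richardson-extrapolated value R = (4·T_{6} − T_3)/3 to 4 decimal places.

R = (4·T_{6} − T_3) / 3 = (4·(-6.44) − (-6.491))/3 = (-19.269)/3 = -6.4230.

-6.4230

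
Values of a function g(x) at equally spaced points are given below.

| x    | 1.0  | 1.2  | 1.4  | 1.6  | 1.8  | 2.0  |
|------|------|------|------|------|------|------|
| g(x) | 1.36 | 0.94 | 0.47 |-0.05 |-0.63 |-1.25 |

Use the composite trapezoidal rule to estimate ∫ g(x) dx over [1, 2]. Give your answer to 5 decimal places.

h = 0.2, n = 5.
(h/2)·[y₀ + 2y₁ + 2y₂ + 2y₃ + 2y₄ + y₅] = 0.1·(1.57) = 0.15700.

0.15700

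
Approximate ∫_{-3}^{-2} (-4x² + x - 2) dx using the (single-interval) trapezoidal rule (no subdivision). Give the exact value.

-30.5

T = (b−a)/2 · [f(-3) + f(-2)] = 0.5·[(-41) + (-20)] = -30.5.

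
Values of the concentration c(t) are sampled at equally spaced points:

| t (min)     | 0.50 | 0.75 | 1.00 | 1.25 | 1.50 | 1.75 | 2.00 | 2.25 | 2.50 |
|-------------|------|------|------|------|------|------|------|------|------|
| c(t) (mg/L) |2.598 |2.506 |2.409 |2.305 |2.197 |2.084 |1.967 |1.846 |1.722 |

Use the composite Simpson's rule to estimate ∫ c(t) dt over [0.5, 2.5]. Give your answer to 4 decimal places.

h = 0.25, n = 8.
(h/3)·[y₀ + 4y₁ + 2y₂ + 4y₃ + 2y₄ + 4y₅ + 2y₆ + 4y₇ + y₈] = 0.083333·(52.430) = 4.3692.

4.3692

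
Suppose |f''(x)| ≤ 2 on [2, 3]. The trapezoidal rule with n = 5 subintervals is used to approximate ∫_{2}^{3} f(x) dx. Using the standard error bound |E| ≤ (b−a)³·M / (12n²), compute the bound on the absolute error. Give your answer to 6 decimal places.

|E| ≤ (1)³·2 / (12·5²) = 2/300 = 0.006667.

0.006667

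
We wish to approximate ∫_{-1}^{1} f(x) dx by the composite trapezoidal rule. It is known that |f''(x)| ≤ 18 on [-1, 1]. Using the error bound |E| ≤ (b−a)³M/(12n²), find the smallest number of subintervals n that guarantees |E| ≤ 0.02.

Need 144/(12n²) ≤ 0.02.
n² ≥ 144/(12·0.02) = 600 ⇒ n ≥ 24.4949, so the smallest n is 25.

25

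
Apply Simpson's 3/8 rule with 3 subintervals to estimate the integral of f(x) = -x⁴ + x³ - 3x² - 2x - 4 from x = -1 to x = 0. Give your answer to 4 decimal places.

-4.4537

h = (0 − (-1))/3 = 0.333333.
Nodes x₀,…,x₃ = -1, -0.666667, -0.333333, 0.
f(x) = -x⁴ + x³ - 3x² - 2x - 4: f₀=-7, f₁=-4.493827, f₂=-3.716049, f₃=-4.
(3h/8)·[f₀ + 3f₁ + 3f₂ + f₃] = 0.125·(-35.629630) = -4.4537.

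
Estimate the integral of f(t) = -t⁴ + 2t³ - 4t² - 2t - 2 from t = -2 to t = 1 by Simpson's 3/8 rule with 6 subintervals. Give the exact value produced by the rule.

-29.15625

h = (1 − (-2))/6 = 0.5.
Nodes t₀,…,t₆ = -2, -1.5, -1, -0.5, 0, 0.5, 1.
f(t) = -t⁴ + 2t³ - 4t² - 2t - 2: f₀=-46, f₁=-19.8125, f₂=-7, f₃=-2.3125, f₄=-2, f₅=-3.8125, f₆=-7.
(3h/8)·[f₀ + 3f₁ + 3f₂ + 2f₃ + 3f₄ + 3f₅ + f₆] = 0.1875·(-155.5) = -29.15625.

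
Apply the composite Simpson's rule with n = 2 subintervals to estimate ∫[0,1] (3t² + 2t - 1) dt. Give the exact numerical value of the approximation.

h = (1 − 0)/2 = 0.5.
Nodes t₀,…,t₂ = 0, 0.5, 1.
f(t) = 3t² + 2t - 1: f₀=-1, f₁=0.75, f₂=4.
(h/3)·[f₀ + 4f₁ + f₂] = 0.166667·(6) = 1.

1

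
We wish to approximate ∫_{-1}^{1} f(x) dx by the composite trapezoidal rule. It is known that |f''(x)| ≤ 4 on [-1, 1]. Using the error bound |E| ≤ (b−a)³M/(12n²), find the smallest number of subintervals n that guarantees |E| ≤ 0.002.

Need 32/(12n²) ≤ 0.002.
n² ≥ 32/(12·0.002) = 1333.33 ⇒ n ≥ 36.5148, so the smallest n is 37.

37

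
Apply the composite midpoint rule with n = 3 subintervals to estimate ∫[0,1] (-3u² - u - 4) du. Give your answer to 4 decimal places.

-5.4722

h = (1 − 0)/3 = 0.333333.
Midpoints m₁,…,m₃ = 0.166667, 0.5, 0.833333.
f(m₁)=-4.25, f(m₂)=-5.25, f(m₃)=-6.916667.
h·[f(m₁) + f(m₂) + f(m₃)] = 0.333333·(-16.416667) = -5.4722.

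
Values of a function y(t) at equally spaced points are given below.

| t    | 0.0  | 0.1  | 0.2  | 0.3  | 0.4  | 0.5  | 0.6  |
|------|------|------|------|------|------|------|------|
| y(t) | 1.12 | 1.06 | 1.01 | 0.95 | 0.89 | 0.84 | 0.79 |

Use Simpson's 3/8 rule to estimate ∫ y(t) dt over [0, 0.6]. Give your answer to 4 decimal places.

0.5704

h = 0.1, n = 6.
(3h/8)·[y₀ + 3y₁ + 3y₂ + 2y₃ + 3y₄ + 3y₅ + y₆] = 0.0375·(15.21) = 0.5704.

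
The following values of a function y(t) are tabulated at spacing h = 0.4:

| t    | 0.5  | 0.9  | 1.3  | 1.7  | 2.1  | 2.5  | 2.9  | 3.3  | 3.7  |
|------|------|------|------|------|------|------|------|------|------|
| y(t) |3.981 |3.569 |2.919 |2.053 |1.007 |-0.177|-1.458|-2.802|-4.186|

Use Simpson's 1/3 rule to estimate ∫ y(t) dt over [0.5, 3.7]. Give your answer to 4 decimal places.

2.0404

h = 0.4, n = 8.
(h/3)·[y₀ + 4y₁ + 2y₂ + 4y₃ + 2y₄ + 4y₅ + 2y₆ + 4y₇ + y₈] = 0.133333·(15.303) = 2.0404.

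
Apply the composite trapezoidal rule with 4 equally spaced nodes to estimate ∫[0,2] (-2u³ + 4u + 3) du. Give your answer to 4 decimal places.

h = (2 − 0)/3 = 0.666667.
Nodes u₀,…,u₃ = 0, 0.666667, 1.333333, 2.
f(u) = -2u³ + 4u + 3: f₀=3, f₁=5.074074, f₂=3.592593, f₃=-5.
(h/2)·[f₀ + 2f₁ + 2f₂ + f₃] = 0.333333·(15.333333) = 5.1111.

5.1111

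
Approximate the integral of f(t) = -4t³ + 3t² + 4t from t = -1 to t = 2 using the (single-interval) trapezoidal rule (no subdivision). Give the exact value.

-13.5

T = (b−a)/2 · [f(-1) + f(2)] = 1.5·[3 + (-12)] = -13.5.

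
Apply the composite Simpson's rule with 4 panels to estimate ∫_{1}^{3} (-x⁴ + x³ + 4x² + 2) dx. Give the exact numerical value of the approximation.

10.25

h = (3 − 1)/4 = 0.5.
Nodes x₀,…,x₄ = 1, 1.5, 2, 2.5, 3.
f(x) = -x⁴ + x³ + 4x² + 2: f₀=6, f₁=9.3125, f₂=10, f₃=3.5625, f₄=-16.
(h/3)·[f₀ + 4f₁ + 2f₂ + 4f₃ + f₄] = 0.166667·(61.5) = 10.25.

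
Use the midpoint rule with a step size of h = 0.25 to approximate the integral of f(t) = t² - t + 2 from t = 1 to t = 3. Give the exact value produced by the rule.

h = (3 − 1)/8 = 0.25.
Midpoints m₁,…,m₈ = 1.125, 1.375, 1.625, 1.875, 2.125, 2.375, 2.625, 2.875.
f(m₁)=2.140625, f(m₂)=2.515625, f(m₃)=3.015625, f(m₄)=3.640625, f(m₅)=4.390625, f(m₆)=5.265625, f(m₇)=6.265625, f(m₈)=7.390625.
h·[f(m₁) + f(m₂) + f(m₃) + f(m₄) + f(m₅) + f(m₆) + f(m₇) + f(m₈)] = 0.25·(34.625) = 8.65625.

8.65625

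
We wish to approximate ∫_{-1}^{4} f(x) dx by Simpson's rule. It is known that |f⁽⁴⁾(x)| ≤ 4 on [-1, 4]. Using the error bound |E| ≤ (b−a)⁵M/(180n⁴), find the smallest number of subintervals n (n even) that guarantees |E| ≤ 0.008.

Need 12500/(180n⁴) ≤ 0.008.
n⁴ ≥ 12500/(180·0.008) = 8680.56 ⇒ n ≥ 9.6524, so the smallest even n is 10. (n must be even for Simpson's rule.)

10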